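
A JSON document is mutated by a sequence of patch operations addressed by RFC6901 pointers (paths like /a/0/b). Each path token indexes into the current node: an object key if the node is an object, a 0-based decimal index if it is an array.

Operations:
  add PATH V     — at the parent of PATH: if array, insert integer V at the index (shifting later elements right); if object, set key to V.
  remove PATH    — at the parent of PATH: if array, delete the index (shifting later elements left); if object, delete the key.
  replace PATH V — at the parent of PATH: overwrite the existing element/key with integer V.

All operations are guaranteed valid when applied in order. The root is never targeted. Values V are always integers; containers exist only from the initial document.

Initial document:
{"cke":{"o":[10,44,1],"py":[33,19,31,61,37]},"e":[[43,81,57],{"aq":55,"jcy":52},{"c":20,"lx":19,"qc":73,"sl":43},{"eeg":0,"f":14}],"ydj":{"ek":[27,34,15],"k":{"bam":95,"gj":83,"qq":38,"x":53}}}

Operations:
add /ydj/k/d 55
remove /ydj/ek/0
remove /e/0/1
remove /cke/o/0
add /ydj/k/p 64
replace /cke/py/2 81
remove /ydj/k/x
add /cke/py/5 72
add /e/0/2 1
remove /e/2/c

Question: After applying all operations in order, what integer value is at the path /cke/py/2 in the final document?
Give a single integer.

After op 1 (add /ydj/k/d 55): {"cke":{"o":[10,44,1],"py":[33,19,31,61,37]},"e":[[43,81,57],{"aq":55,"jcy":52},{"c":20,"lx":19,"qc":73,"sl":43},{"eeg":0,"f":14}],"ydj":{"ek":[27,34,15],"k":{"bam":95,"d":55,"gj":83,"qq":38,"x":53}}}
After op 2 (remove /ydj/ek/0): {"cke":{"o":[10,44,1],"py":[33,19,31,61,37]},"e":[[43,81,57],{"aq":55,"jcy":52},{"c":20,"lx":19,"qc":73,"sl":43},{"eeg":0,"f":14}],"ydj":{"ek":[34,15],"k":{"bam":95,"d":55,"gj":83,"qq":38,"x":53}}}
After op 3 (remove /e/0/1): {"cke":{"o":[10,44,1],"py":[33,19,31,61,37]},"e":[[43,57],{"aq":55,"jcy":52},{"c":20,"lx":19,"qc":73,"sl":43},{"eeg":0,"f":14}],"ydj":{"ek":[34,15],"k":{"bam":95,"d":55,"gj":83,"qq":38,"x":53}}}
After op 4 (remove /cke/o/0): {"cke":{"o":[44,1],"py":[33,19,31,61,37]},"e":[[43,57],{"aq":55,"jcy":52},{"c":20,"lx":19,"qc":73,"sl":43},{"eeg":0,"f":14}],"ydj":{"ek":[34,15],"k":{"bam":95,"d":55,"gj":83,"qq":38,"x":53}}}
After op 5 (add /ydj/k/p 64): {"cke":{"o":[44,1],"py":[33,19,31,61,37]},"e":[[43,57],{"aq":55,"jcy":52},{"c":20,"lx":19,"qc":73,"sl":43},{"eeg":0,"f":14}],"ydj":{"ek":[34,15],"k":{"bam":95,"d":55,"gj":83,"p":64,"qq":38,"x":53}}}
After op 6 (replace /cke/py/2 81): {"cke":{"o":[44,1],"py":[33,19,81,61,37]},"e":[[43,57],{"aq":55,"jcy":52},{"c":20,"lx":19,"qc":73,"sl":43},{"eeg":0,"f":14}],"ydj":{"ek":[34,15],"k":{"bam":95,"d":55,"gj":83,"p":64,"qq":38,"x":53}}}
After op 7 (remove /ydj/k/x): {"cke":{"o":[44,1],"py":[33,19,81,61,37]},"e":[[43,57],{"aq":55,"jcy":52},{"c":20,"lx":19,"qc":73,"sl":43},{"eeg":0,"f":14}],"ydj":{"ek":[34,15],"k":{"bam":95,"d":55,"gj":83,"p":64,"qq":38}}}
After op 8 (add /cke/py/5 72): {"cke":{"o":[44,1],"py":[33,19,81,61,37,72]},"e":[[43,57],{"aq":55,"jcy":52},{"c":20,"lx":19,"qc":73,"sl":43},{"eeg":0,"f":14}],"ydj":{"ek":[34,15],"k":{"bam":95,"d":55,"gj":83,"p":64,"qq":38}}}
After op 9 (add /e/0/2 1): {"cke":{"o":[44,1],"py":[33,19,81,61,37,72]},"e":[[43,57,1],{"aq":55,"jcy":52},{"c":20,"lx":19,"qc":73,"sl":43},{"eeg":0,"f":14}],"ydj":{"ek":[34,15],"k":{"bam":95,"d":55,"gj":83,"p":64,"qq":38}}}
After op 10 (remove /e/2/c): {"cke":{"o":[44,1],"py":[33,19,81,61,37,72]},"e":[[43,57,1],{"aq":55,"jcy":52},{"lx":19,"qc":73,"sl":43},{"eeg":0,"f":14}],"ydj":{"ek":[34,15],"k":{"bam":95,"d":55,"gj":83,"p":64,"qq":38}}}
Value at /cke/py/2: 81

Answer: 81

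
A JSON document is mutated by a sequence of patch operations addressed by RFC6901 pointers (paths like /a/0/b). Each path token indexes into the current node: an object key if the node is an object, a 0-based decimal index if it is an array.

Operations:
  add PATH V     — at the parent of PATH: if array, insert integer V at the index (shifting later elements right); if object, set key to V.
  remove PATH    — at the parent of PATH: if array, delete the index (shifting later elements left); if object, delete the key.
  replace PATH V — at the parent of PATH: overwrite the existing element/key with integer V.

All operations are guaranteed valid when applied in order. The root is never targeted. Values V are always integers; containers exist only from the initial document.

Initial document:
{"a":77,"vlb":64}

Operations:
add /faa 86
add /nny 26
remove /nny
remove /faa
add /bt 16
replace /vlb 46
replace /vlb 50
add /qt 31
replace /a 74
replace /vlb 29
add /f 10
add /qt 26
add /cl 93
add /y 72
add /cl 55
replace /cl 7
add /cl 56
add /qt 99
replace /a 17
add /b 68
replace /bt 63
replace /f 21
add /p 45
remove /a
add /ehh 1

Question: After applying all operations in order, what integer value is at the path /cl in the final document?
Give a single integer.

Answer: 56

Derivation:
After op 1 (add /faa 86): {"a":77,"faa":86,"vlb":64}
After op 2 (add /nny 26): {"a":77,"faa":86,"nny":26,"vlb":64}
After op 3 (remove /nny): {"a":77,"faa":86,"vlb":64}
After op 4 (remove /faa): {"a":77,"vlb":64}
After op 5 (add /bt 16): {"a":77,"bt":16,"vlb":64}
After op 6 (replace /vlb 46): {"a":77,"bt":16,"vlb":46}
After op 7 (replace /vlb 50): {"a":77,"bt":16,"vlb":50}
After op 8 (add /qt 31): {"a":77,"bt":16,"qt":31,"vlb":50}
After op 9 (replace /a 74): {"a":74,"bt":16,"qt":31,"vlb":50}
After op 10 (replace /vlb 29): {"a":74,"bt":16,"qt":31,"vlb":29}
After op 11 (add /f 10): {"a":74,"bt":16,"f":10,"qt":31,"vlb":29}
After op 12 (add /qt 26): {"a":74,"bt":16,"f":10,"qt":26,"vlb":29}
After op 13 (add /cl 93): {"a":74,"bt":16,"cl":93,"f":10,"qt":26,"vlb":29}
After op 14 (add /y 72): {"a":74,"bt":16,"cl":93,"f":10,"qt":26,"vlb":29,"y":72}
After op 15 (add /cl 55): {"a":74,"bt":16,"cl":55,"f":10,"qt":26,"vlb":29,"y":72}
After op 16 (replace /cl 7): {"a":74,"bt":16,"cl":7,"f":10,"qt":26,"vlb":29,"y":72}
After op 17 (add /cl 56): {"a":74,"bt":16,"cl":56,"f":10,"qt":26,"vlb":29,"y":72}
After op 18 (add /qt 99): {"a":74,"bt":16,"cl":56,"f":10,"qt":99,"vlb":29,"y":72}
After op 19 (replace /a 17): {"a":17,"bt":16,"cl":56,"f":10,"qt":99,"vlb":29,"y":72}
After op 20 (add /b 68): {"a":17,"b":68,"bt":16,"cl":56,"f":10,"qt":99,"vlb":29,"y":72}
After op 21 (replace /bt 63): {"a":17,"b":68,"bt":63,"cl":56,"f":10,"qt":99,"vlb":29,"y":72}
After op 22 (replace /f 21): {"a":17,"b":68,"bt":63,"cl":56,"f":21,"qt":99,"vlb":29,"y":72}
After op 23 (add /p 45): {"a":17,"b":68,"bt":63,"cl":56,"f":21,"p":45,"qt":99,"vlb":29,"y":72}
After op 24 (remove /a): {"b":68,"bt":63,"cl":56,"f":21,"p":45,"qt":99,"vlb":29,"y":72}
After op 25 (add /ehh 1): {"b":68,"bt":63,"cl":56,"ehh":1,"f":21,"p":45,"qt":99,"vlb":29,"y":72}
Value at /cl: 56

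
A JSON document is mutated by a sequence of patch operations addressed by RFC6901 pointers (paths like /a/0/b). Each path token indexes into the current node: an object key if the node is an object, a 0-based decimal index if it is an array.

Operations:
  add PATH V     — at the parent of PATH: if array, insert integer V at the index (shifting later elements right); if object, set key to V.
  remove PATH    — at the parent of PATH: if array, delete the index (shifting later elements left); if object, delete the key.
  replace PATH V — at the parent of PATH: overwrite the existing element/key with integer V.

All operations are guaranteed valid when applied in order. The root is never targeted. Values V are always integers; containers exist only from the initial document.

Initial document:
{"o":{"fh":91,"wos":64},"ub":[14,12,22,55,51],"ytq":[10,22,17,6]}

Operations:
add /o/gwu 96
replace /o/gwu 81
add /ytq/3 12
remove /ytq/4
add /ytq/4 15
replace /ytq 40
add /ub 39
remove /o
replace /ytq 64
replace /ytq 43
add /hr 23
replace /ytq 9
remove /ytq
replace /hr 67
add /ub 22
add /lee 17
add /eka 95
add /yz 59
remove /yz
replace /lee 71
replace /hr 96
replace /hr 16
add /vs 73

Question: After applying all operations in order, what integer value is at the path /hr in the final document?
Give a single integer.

After op 1 (add /o/gwu 96): {"o":{"fh":91,"gwu":96,"wos":64},"ub":[14,12,22,55,51],"ytq":[10,22,17,6]}
After op 2 (replace /o/gwu 81): {"o":{"fh":91,"gwu":81,"wos":64},"ub":[14,12,22,55,51],"ytq":[10,22,17,6]}
After op 3 (add /ytq/3 12): {"o":{"fh":91,"gwu":81,"wos":64},"ub":[14,12,22,55,51],"ytq":[10,22,17,12,6]}
After op 4 (remove /ytq/4): {"o":{"fh":91,"gwu":81,"wos":64},"ub":[14,12,22,55,51],"ytq":[10,22,17,12]}
After op 5 (add /ytq/4 15): {"o":{"fh":91,"gwu":81,"wos":64},"ub":[14,12,22,55,51],"ytq":[10,22,17,12,15]}
After op 6 (replace /ytq 40): {"o":{"fh":91,"gwu":81,"wos":64},"ub":[14,12,22,55,51],"ytq":40}
After op 7 (add /ub 39): {"o":{"fh":91,"gwu":81,"wos":64},"ub":39,"ytq":40}
After op 8 (remove /o): {"ub":39,"ytq":40}
After op 9 (replace /ytq 64): {"ub":39,"ytq":64}
After op 10 (replace /ytq 43): {"ub":39,"ytq":43}
After op 11 (add /hr 23): {"hr":23,"ub":39,"ytq":43}
After op 12 (replace /ytq 9): {"hr":23,"ub":39,"ytq":9}
After op 13 (remove /ytq): {"hr":23,"ub":39}
After op 14 (replace /hr 67): {"hr":67,"ub":39}
After op 15 (add /ub 22): {"hr":67,"ub":22}
After op 16 (add /lee 17): {"hr":67,"lee":17,"ub":22}
After op 17 (add /eka 95): {"eka":95,"hr":67,"lee":17,"ub":22}
After op 18 (add /yz 59): {"eka":95,"hr":67,"lee":17,"ub":22,"yz":59}
After op 19 (remove /yz): {"eka":95,"hr":67,"lee":17,"ub":22}
After op 20 (replace /lee 71): {"eka":95,"hr":67,"lee":71,"ub":22}
After op 21 (replace /hr 96): {"eka":95,"hr":96,"lee":71,"ub":22}
After op 22 (replace /hr 16): {"eka":95,"hr":16,"lee":71,"ub":22}
After op 23 (add /vs 73): {"eka":95,"hr":16,"lee":71,"ub":22,"vs":73}
Value at /hr: 16

Answer: 16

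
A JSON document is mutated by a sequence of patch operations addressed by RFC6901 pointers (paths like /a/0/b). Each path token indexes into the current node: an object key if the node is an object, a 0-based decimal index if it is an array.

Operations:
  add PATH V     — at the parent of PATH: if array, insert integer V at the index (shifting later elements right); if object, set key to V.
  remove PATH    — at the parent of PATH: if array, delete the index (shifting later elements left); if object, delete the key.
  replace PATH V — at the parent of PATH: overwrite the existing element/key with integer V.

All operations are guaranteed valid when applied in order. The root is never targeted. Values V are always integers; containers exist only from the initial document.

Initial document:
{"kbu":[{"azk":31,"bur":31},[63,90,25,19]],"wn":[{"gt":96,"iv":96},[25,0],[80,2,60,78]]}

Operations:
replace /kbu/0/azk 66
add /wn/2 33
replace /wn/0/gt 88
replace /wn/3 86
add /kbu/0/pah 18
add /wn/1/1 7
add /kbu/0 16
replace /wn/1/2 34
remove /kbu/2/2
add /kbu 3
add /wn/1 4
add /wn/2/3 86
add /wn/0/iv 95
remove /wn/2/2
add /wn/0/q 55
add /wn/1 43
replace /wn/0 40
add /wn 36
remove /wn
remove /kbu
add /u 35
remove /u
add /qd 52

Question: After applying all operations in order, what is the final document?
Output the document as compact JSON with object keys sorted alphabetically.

Answer: {"qd":52}

Derivation:
After op 1 (replace /kbu/0/azk 66): {"kbu":[{"azk":66,"bur":31},[63,90,25,19]],"wn":[{"gt":96,"iv":96},[25,0],[80,2,60,78]]}
After op 2 (add /wn/2 33): {"kbu":[{"azk":66,"bur":31},[63,90,25,19]],"wn":[{"gt":96,"iv":96},[25,0],33,[80,2,60,78]]}
After op 3 (replace /wn/0/gt 88): {"kbu":[{"azk":66,"bur":31},[63,90,25,19]],"wn":[{"gt":88,"iv":96},[25,0],33,[80,2,60,78]]}
After op 4 (replace /wn/3 86): {"kbu":[{"azk":66,"bur":31},[63,90,25,19]],"wn":[{"gt":88,"iv":96},[25,0],33,86]}
After op 5 (add /kbu/0/pah 18): {"kbu":[{"azk":66,"bur":31,"pah":18},[63,90,25,19]],"wn":[{"gt":88,"iv":96},[25,0],33,86]}
After op 6 (add /wn/1/1 7): {"kbu":[{"azk":66,"bur":31,"pah":18},[63,90,25,19]],"wn":[{"gt":88,"iv":96},[25,7,0],33,86]}
After op 7 (add /kbu/0 16): {"kbu":[16,{"azk":66,"bur":31,"pah":18},[63,90,25,19]],"wn":[{"gt":88,"iv":96},[25,7,0],33,86]}
After op 8 (replace /wn/1/2 34): {"kbu":[16,{"azk":66,"bur":31,"pah":18},[63,90,25,19]],"wn":[{"gt":88,"iv":96},[25,7,34],33,86]}
After op 9 (remove /kbu/2/2): {"kbu":[16,{"azk":66,"bur":31,"pah":18},[63,90,19]],"wn":[{"gt":88,"iv":96},[25,7,34],33,86]}
After op 10 (add /kbu 3): {"kbu":3,"wn":[{"gt":88,"iv":96},[25,7,34],33,86]}
After op 11 (add /wn/1 4): {"kbu":3,"wn":[{"gt":88,"iv":96},4,[25,7,34],33,86]}
After op 12 (add /wn/2/3 86): {"kbu":3,"wn":[{"gt":88,"iv":96},4,[25,7,34,86],33,86]}
After op 13 (add /wn/0/iv 95): {"kbu":3,"wn":[{"gt":88,"iv":95},4,[25,7,34,86],33,86]}
After op 14 (remove /wn/2/2): {"kbu":3,"wn":[{"gt":88,"iv":95},4,[25,7,86],33,86]}
After op 15 (add /wn/0/q 55): {"kbu":3,"wn":[{"gt":88,"iv":95,"q":55},4,[25,7,86],33,86]}
After op 16 (add /wn/1 43): {"kbu":3,"wn":[{"gt":88,"iv":95,"q":55},43,4,[25,7,86],33,86]}
After op 17 (replace /wn/0 40): {"kbu":3,"wn":[40,43,4,[25,7,86],33,86]}
After op 18 (add /wn 36): {"kbu":3,"wn":36}
After op 19 (remove /wn): {"kbu":3}
After op 20 (remove /kbu): {}
After op 21 (add /u 35): {"u":35}
After op 22 (remove /u): {}
After op 23 (add /qd 52): {"qd":52}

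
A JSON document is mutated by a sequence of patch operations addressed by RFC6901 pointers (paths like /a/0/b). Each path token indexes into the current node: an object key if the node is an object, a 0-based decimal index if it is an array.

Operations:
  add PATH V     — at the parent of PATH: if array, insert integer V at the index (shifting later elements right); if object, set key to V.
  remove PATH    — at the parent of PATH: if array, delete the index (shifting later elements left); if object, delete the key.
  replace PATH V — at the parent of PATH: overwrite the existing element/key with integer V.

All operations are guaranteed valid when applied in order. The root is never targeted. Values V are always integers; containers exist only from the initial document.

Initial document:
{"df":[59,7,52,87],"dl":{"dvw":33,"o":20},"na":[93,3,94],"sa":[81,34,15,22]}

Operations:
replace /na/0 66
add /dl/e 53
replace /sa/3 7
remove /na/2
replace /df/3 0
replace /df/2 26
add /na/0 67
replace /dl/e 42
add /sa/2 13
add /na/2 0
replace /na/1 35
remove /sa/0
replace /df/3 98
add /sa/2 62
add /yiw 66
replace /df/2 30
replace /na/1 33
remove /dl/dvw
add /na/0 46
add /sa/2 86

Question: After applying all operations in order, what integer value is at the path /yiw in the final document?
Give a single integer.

After op 1 (replace /na/0 66): {"df":[59,7,52,87],"dl":{"dvw":33,"o":20},"na":[66,3,94],"sa":[81,34,15,22]}
After op 2 (add /dl/e 53): {"df":[59,7,52,87],"dl":{"dvw":33,"e":53,"o":20},"na":[66,3,94],"sa":[81,34,15,22]}
After op 3 (replace /sa/3 7): {"df":[59,7,52,87],"dl":{"dvw":33,"e":53,"o":20},"na":[66,3,94],"sa":[81,34,15,7]}
After op 4 (remove /na/2): {"df":[59,7,52,87],"dl":{"dvw":33,"e":53,"o":20},"na":[66,3],"sa":[81,34,15,7]}
After op 5 (replace /df/3 0): {"df":[59,7,52,0],"dl":{"dvw":33,"e":53,"o":20},"na":[66,3],"sa":[81,34,15,7]}
After op 6 (replace /df/2 26): {"df":[59,7,26,0],"dl":{"dvw":33,"e":53,"o":20},"na":[66,3],"sa":[81,34,15,7]}
After op 7 (add /na/0 67): {"df":[59,7,26,0],"dl":{"dvw":33,"e":53,"o":20},"na":[67,66,3],"sa":[81,34,15,7]}
After op 8 (replace /dl/e 42): {"df":[59,7,26,0],"dl":{"dvw":33,"e":42,"o":20},"na":[67,66,3],"sa":[81,34,15,7]}
After op 9 (add /sa/2 13): {"df":[59,7,26,0],"dl":{"dvw":33,"e":42,"o":20},"na":[67,66,3],"sa":[81,34,13,15,7]}
After op 10 (add /na/2 0): {"df":[59,7,26,0],"dl":{"dvw":33,"e":42,"o":20},"na":[67,66,0,3],"sa":[81,34,13,15,7]}
After op 11 (replace /na/1 35): {"df":[59,7,26,0],"dl":{"dvw":33,"e":42,"o":20},"na":[67,35,0,3],"sa":[81,34,13,15,7]}
After op 12 (remove /sa/0): {"df":[59,7,26,0],"dl":{"dvw":33,"e":42,"o":20},"na":[67,35,0,3],"sa":[34,13,15,7]}
After op 13 (replace /df/3 98): {"df":[59,7,26,98],"dl":{"dvw":33,"e":42,"o":20},"na":[67,35,0,3],"sa":[34,13,15,7]}
After op 14 (add /sa/2 62): {"df":[59,7,26,98],"dl":{"dvw":33,"e":42,"o":20},"na":[67,35,0,3],"sa":[34,13,62,15,7]}
After op 15 (add /yiw 66): {"df":[59,7,26,98],"dl":{"dvw":33,"e":42,"o":20},"na":[67,35,0,3],"sa":[34,13,62,15,7],"yiw":66}
After op 16 (replace /df/2 30): {"df":[59,7,30,98],"dl":{"dvw":33,"e":42,"o":20},"na":[67,35,0,3],"sa":[34,13,62,15,7],"yiw":66}
After op 17 (replace /na/1 33): {"df":[59,7,30,98],"dl":{"dvw":33,"e":42,"o":20},"na":[67,33,0,3],"sa":[34,13,62,15,7],"yiw":66}
After op 18 (remove /dl/dvw): {"df":[59,7,30,98],"dl":{"e":42,"o":20},"na":[67,33,0,3],"sa":[34,13,62,15,7],"yiw":66}
After op 19 (add /na/0 46): {"df":[59,7,30,98],"dl":{"e":42,"o":20},"na":[46,67,33,0,3],"sa":[34,13,62,15,7],"yiw":66}
After op 20 (add /sa/2 86): {"df":[59,7,30,98],"dl":{"e":42,"o":20},"na":[46,67,33,0,3],"sa":[34,13,86,62,15,7],"yiw":66}
Value at /yiw: 66

Answer: 66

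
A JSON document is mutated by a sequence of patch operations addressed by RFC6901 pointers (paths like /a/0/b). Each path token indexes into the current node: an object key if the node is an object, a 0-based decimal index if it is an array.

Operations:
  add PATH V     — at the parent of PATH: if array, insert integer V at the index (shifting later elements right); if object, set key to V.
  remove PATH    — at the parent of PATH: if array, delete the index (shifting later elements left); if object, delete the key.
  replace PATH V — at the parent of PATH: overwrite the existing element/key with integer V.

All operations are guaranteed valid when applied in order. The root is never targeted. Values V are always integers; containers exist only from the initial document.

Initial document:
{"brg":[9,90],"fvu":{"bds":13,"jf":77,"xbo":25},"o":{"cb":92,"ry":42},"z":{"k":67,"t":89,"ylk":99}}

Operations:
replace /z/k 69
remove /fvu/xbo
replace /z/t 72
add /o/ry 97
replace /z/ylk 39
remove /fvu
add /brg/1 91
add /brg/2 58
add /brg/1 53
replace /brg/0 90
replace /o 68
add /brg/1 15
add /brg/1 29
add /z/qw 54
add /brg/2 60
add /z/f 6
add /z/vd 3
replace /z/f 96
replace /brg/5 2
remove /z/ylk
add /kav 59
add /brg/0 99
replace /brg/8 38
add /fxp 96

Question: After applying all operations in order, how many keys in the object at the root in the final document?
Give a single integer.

After op 1 (replace /z/k 69): {"brg":[9,90],"fvu":{"bds":13,"jf":77,"xbo":25},"o":{"cb":92,"ry":42},"z":{"k":69,"t":89,"ylk":99}}
After op 2 (remove /fvu/xbo): {"brg":[9,90],"fvu":{"bds":13,"jf":77},"o":{"cb":92,"ry":42},"z":{"k":69,"t":89,"ylk":99}}
After op 3 (replace /z/t 72): {"brg":[9,90],"fvu":{"bds":13,"jf":77},"o":{"cb":92,"ry":42},"z":{"k":69,"t":72,"ylk":99}}
After op 4 (add /o/ry 97): {"brg":[9,90],"fvu":{"bds":13,"jf":77},"o":{"cb":92,"ry":97},"z":{"k":69,"t":72,"ylk":99}}
After op 5 (replace /z/ylk 39): {"brg":[9,90],"fvu":{"bds":13,"jf":77},"o":{"cb":92,"ry":97},"z":{"k":69,"t":72,"ylk":39}}
After op 6 (remove /fvu): {"brg":[9,90],"o":{"cb":92,"ry":97},"z":{"k":69,"t":72,"ylk":39}}
After op 7 (add /brg/1 91): {"brg":[9,91,90],"o":{"cb":92,"ry":97},"z":{"k":69,"t":72,"ylk":39}}
After op 8 (add /brg/2 58): {"brg":[9,91,58,90],"o":{"cb":92,"ry":97},"z":{"k":69,"t":72,"ylk":39}}
After op 9 (add /brg/1 53): {"brg":[9,53,91,58,90],"o":{"cb":92,"ry":97},"z":{"k":69,"t":72,"ylk":39}}
After op 10 (replace /brg/0 90): {"brg":[90,53,91,58,90],"o":{"cb":92,"ry":97},"z":{"k":69,"t":72,"ylk":39}}
After op 11 (replace /o 68): {"brg":[90,53,91,58,90],"o":68,"z":{"k":69,"t":72,"ylk":39}}
After op 12 (add /brg/1 15): {"brg":[90,15,53,91,58,90],"o":68,"z":{"k":69,"t":72,"ylk":39}}
After op 13 (add /brg/1 29): {"brg":[90,29,15,53,91,58,90],"o":68,"z":{"k":69,"t":72,"ylk":39}}
After op 14 (add /z/qw 54): {"brg":[90,29,15,53,91,58,90],"o":68,"z":{"k":69,"qw":54,"t":72,"ylk":39}}
After op 15 (add /brg/2 60): {"brg":[90,29,60,15,53,91,58,90],"o":68,"z":{"k":69,"qw":54,"t":72,"ylk":39}}
After op 16 (add /z/f 6): {"brg":[90,29,60,15,53,91,58,90],"o":68,"z":{"f":6,"k":69,"qw":54,"t":72,"ylk":39}}
After op 17 (add /z/vd 3): {"brg":[90,29,60,15,53,91,58,90],"o":68,"z":{"f":6,"k":69,"qw":54,"t":72,"vd":3,"ylk":39}}
After op 18 (replace /z/f 96): {"brg":[90,29,60,15,53,91,58,90],"o":68,"z":{"f":96,"k":69,"qw":54,"t":72,"vd":3,"ylk":39}}
After op 19 (replace /brg/5 2): {"brg":[90,29,60,15,53,2,58,90],"o":68,"z":{"f":96,"k":69,"qw":54,"t":72,"vd":3,"ylk":39}}
After op 20 (remove /z/ylk): {"brg":[90,29,60,15,53,2,58,90],"o":68,"z":{"f":96,"k":69,"qw":54,"t":72,"vd":3}}
After op 21 (add /kav 59): {"brg":[90,29,60,15,53,2,58,90],"kav":59,"o":68,"z":{"f":96,"k":69,"qw":54,"t":72,"vd":3}}
After op 22 (add /brg/0 99): {"brg":[99,90,29,60,15,53,2,58,90],"kav":59,"o":68,"z":{"f":96,"k":69,"qw":54,"t":72,"vd":3}}
After op 23 (replace /brg/8 38): {"brg":[99,90,29,60,15,53,2,58,38],"kav":59,"o":68,"z":{"f":96,"k":69,"qw":54,"t":72,"vd":3}}
After op 24 (add /fxp 96): {"brg":[99,90,29,60,15,53,2,58,38],"fxp":96,"kav":59,"o":68,"z":{"f":96,"k":69,"qw":54,"t":72,"vd":3}}
Size at the root: 5

Answer: 5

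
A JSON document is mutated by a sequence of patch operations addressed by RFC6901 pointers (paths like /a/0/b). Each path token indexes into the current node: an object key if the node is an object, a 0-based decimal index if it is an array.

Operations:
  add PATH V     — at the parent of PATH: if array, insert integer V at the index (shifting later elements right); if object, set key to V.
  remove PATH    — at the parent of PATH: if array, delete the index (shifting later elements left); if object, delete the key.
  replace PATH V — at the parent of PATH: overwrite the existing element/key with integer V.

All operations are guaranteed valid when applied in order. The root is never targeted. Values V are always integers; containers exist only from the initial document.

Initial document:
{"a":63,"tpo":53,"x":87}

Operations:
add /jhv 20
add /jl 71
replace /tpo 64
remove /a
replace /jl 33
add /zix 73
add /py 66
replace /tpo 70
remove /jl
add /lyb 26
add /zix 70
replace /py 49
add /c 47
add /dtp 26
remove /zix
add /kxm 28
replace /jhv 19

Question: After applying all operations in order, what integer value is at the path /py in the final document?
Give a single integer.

After op 1 (add /jhv 20): {"a":63,"jhv":20,"tpo":53,"x":87}
After op 2 (add /jl 71): {"a":63,"jhv":20,"jl":71,"tpo":53,"x":87}
After op 3 (replace /tpo 64): {"a":63,"jhv":20,"jl":71,"tpo":64,"x":87}
After op 4 (remove /a): {"jhv":20,"jl":71,"tpo":64,"x":87}
After op 5 (replace /jl 33): {"jhv":20,"jl":33,"tpo":64,"x":87}
After op 6 (add /zix 73): {"jhv":20,"jl":33,"tpo":64,"x":87,"zix":73}
After op 7 (add /py 66): {"jhv":20,"jl":33,"py":66,"tpo":64,"x":87,"zix":73}
After op 8 (replace /tpo 70): {"jhv":20,"jl":33,"py":66,"tpo":70,"x":87,"zix":73}
After op 9 (remove /jl): {"jhv":20,"py":66,"tpo":70,"x":87,"zix":73}
After op 10 (add /lyb 26): {"jhv":20,"lyb":26,"py":66,"tpo":70,"x":87,"zix":73}
After op 11 (add /zix 70): {"jhv":20,"lyb":26,"py":66,"tpo":70,"x":87,"zix":70}
After op 12 (replace /py 49): {"jhv":20,"lyb":26,"py":49,"tpo":70,"x":87,"zix":70}
After op 13 (add /c 47): {"c":47,"jhv":20,"lyb":26,"py":49,"tpo":70,"x":87,"zix":70}
After op 14 (add /dtp 26): {"c":47,"dtp":26,"jhv":20,"lyb":26,"py":49,"tpo":70,"x":87,"zix":70}
After op 15 (remove /zix): {"c":47,"dtp":26,"jhv":20,"lyb":26,"py":49,"tpo":70,"x":87}
After op 16 (add /kxm 28): {"c":47,"dtp":26,"jhv":20,"kxm":28,"lyb":26,"py":49,"tpo":70,"x":87}
After op 17 (replace /jhv 19): {"c":47,"dtp":26,"jhv":19,"kxm":28,"lyb":26,"py":49,"tpo":70,"x":87}
Value at /py: 49

Answer: 49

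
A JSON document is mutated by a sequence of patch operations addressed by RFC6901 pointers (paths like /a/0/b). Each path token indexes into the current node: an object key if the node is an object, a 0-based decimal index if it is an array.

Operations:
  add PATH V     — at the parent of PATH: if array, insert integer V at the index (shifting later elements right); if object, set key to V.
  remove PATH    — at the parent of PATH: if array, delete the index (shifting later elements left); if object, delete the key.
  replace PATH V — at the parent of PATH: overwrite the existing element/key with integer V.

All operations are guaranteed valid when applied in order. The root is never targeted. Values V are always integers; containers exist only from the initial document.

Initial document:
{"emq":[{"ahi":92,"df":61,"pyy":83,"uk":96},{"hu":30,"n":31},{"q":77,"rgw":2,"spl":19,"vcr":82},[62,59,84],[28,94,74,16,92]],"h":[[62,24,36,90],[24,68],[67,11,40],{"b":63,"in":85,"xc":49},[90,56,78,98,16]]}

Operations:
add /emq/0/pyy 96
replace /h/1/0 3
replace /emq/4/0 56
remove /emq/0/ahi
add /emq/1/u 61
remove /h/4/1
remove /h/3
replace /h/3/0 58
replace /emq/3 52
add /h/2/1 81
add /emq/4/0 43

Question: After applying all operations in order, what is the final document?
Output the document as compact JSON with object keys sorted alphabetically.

Answer: {"emq":[{"df":61,"pyy":96,"uk":96},{"hu":30,"n":31,"u":61},{"q":77,"rgw":2,"spl":19,"vcr":82},52,[43,56,94,74,16,92]],"h":[[62,24,36,90],[3,68],[67,81,11,40],[58,78,98,16]]}

Derivation:
After op 1 (add /emq/0/pyy 96): {"emq":[{"ahi":92,"df":61,"pyy":96,"uk":96},{"hu":30,"n":31},{"q":77,"rgw":2,"spl":19,"vcr":82},[62,59,84],[28,94,74,16,92]],"h":[[62,24,36,90],[24,68],[67,11,40],{"b":63,"in":85,"xc":49},[90,56,78,98,16]]}
After op 2 (replace /h/1/0 3): {"emq":[{"ahi":92,"df":61,"pyy":96,"uk":96},{"hu":30,"n":31},{"q":77,"rgw":2,"spl":19,"vcr":82},[62,59,84],[28,94,74,16,92]],"h":[[62,24,36,90],[3,68],[67,11,40],{"b":63,"in":85,"xc":49},[90,56,78,98,16]]}
After op 3 (replace /emq/4/0 56): {"emq":[{"ahi":92,"df":61,"pyy":96,"uk":96},{"hu":30,"n":31},{"q":77,"rgw":2,"spl":19,"vcr":82},[62,59,84],[56,94,74,16,92]],"h":[[62,24,36,90],[3,68],[67,11,40],{"b":63,"in":85,"xc":49},[90,56,78,98,16]]}
After op 4 (remove /emq/0/ahi): {"emq":[{"df":61,"pyy":96,"uk":96},{"hu":30,"n":31},{"q":77,"rgw":2,"spl":19,"vcr":82},[62,59,84],[56,94,74,16,92]],"h":[[62,24,36,90],[3,68],[67,11,40],{"b":63,"in":85,"xc":49},[90,56,78,98,16]]}
After op 5 (add /emq/1/u 61): {"emq":[{"df":61,"pyy":96,"uk":96},{"hu":30,"n":31,"u":61},{"q":77,"rgw":2,"spl":19,"vcr":82},[62,59,84],[56,94,74,16,92]],"h":[[62,24,36,90],[3,68],[67,11,40],{"b":63,"in":85,"xc":49},[90,56,78,98,16]]}
After op 6 (remove /h/4/1): {"emq":[{"df":61,"pyy":96,"uk":96},{"hu":30,"n":31,"u":61},{"q":77,"rgw":2,"spl":19,"vcr":82},[62,59,84],[56,94,74,16,92]],"h":[[62,24,36,90],[3,68],[67,11,40],{"b":63,"in":85,"xc":49},[90,78,98,16]]}
After op 7 (remove /h/3): {"emq":[{"df":61,"pyy":96,"uk":96},{"hu":30,"n":31,"u":61},{"q":77,"rgw":2,"spl":19,"vcr":82},[62,59,84],[56,94,74,16,92]],"h":[[62,24,36,90],[3,68],[67,11,40],[90,78,98,16]]}
After op 8 (replace /h/3/0 58): {"emq":[{"df":61,"pyy":96,"uk":96},{"hu":30,"n":31,"u":61},{"q":77,"rgw":2,"spl":19,"vcr":82},[62,59,84],[56,94,74,16,92]],"h":[[62,24,36,90],[3,68],[67,11,40],[58,78,98,16]]}
After op 9 (replace /emq/3 52): {"emq":[{"df":61,"pyy":96,"uk":96},{"hu":30,"n":31,"u":61},{"q":77,"rgw":2,"spl":19,"vcr":82},52,[56,94,74,16,92]],"h":[[62,24,36,90],[3,68],[67,11,40],[58,78,98,16]]}
After op 10 (add /h/2/1 81): {"emq":[{"df":61,"pyy":96,"uk":96},{"hu":30,"n":31,"u":61},{"q":77,"rgw":2,"spl":19,"vcr":82},52,[56,94,74,16,92]],"h":[[62,24,36,90],[3,68],[67,81,11,40],[58,78,98,16]]}
After op 11 (add /emq/4/0 43): {"emq":[{"df":61,"pyy":96,"uk":96},{"hu":30,"n":31,"u":61},{"q":77,"rgw":2,"spl":19,"vcr":82},52,[43,56,94,74,16,92]],"h":[[62,24,36,90],[3,68],[67,81,11,40],[58,78,98,16]]}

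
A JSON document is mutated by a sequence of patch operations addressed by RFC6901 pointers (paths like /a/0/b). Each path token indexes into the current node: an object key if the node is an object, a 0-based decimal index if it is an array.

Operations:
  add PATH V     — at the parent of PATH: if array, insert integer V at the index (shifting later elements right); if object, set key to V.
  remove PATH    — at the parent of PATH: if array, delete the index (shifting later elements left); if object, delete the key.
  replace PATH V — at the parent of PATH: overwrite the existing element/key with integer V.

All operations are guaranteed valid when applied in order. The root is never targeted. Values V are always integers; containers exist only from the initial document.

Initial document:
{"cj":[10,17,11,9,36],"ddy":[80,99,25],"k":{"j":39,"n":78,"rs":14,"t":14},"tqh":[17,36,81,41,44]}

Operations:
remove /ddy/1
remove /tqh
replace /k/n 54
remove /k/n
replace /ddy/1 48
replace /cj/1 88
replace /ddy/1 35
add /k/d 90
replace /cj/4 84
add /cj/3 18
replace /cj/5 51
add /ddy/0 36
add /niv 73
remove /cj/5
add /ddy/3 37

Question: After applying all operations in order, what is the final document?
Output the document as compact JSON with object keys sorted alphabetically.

After op 1 (remove /ddy/1): {"cj":[10,17,11,9,36],"ddy":[80,25],"k":{"j":39,"n":78,"rs":14,"t":14},"tqh":[17,36,81,41,44]}
After op 2 (remove /tqh): {"cj":[10,17,11,9,36],"ddy":[80,25],"k":{"j":39,"n":78,"rs":14,"t":14}}
After op 3 (replace /k/n 54): {"cj":[10,17,11,9,36],"ddy":[80,25],"k":{"j":39,"n":54,"rs":14,"t":14}}
After op 4 (remove /k/n): {"cj":[10,17,11,9,36],"ddy":[80,25],"k":{"j":39,"rs":14,"t":14}}
After op 5 (replace /ddy/1 48): {"cj":[10,17,11,9,36],"ddy":[80,48],"k":{"j":39,"rs":14,"t":14}}
After op 6 (replace /cj/1 88): {"cj":[10,88,11,9,36],"ddy":[80,48],"k":{"j":39,"rs":14,"t":14}}
After op 7 (replace /ddy/1 35): {"cj":[10,88,11,9,36],"ddy":[80,35],"k":{"j":39,"rs":14,"t":14}}
After op 8 (add /k/d 90): {"cj":[10,88,11,9,36],"ddy":[80,35],"k":{"d":90,"j":39,"rs":14,"t":14}}
After op 9 (replace /cj/4 84): {"cj":[10,88,11,9,84],"ddy":[80,35],"k":{"d":90,"j":39,"rs":14,"t":14}}
After op 10 (add /cj/3 18): {"cj":[10,88,11,18,9,84],"ddy":[80,35],"k":{"d":90,"j":39,"rs":14,"t":14}}
After op 11 (replace /cj/5 51): {"cj":[10,88,11,18,9,51],"ddy":[80,35],"k":{"d":90,"j":39,"rs":14,"t":14}}
After op 12 (add /ddy/0 36): {"cj":[10,88,11,18,9,51],"ddy":[36,80,35],"k":{"d":90,"j":39,"rs":14,"t":14}}
After op 13 (add /niv 73): {"cj":[10,88,11,18,9,51],"ddy":[36,80,35],"k":{"d":90,"j":39,"rs":14,"t":14},"niv":73}
After op 14 (remove /cj/5): {"cj":[10,88,11,18,9],"ddy":[36,80,35],"k":{"d":90,"j":39,"rs":14,"t":14},"niv":73}
After op 15 (add /ddy/3 37): {"cj":[10,88,11,18,9],"ddy":[36,80,35,37],"k":{"d":90,"j":39,"rs":14,"t":14},"niv":73}

Answer: {"cj":[10,88,11,18,9],"ddy":[36,80,35,37],"k":{"d":90,"j":39,"rs":14,"t":14},"niv":73}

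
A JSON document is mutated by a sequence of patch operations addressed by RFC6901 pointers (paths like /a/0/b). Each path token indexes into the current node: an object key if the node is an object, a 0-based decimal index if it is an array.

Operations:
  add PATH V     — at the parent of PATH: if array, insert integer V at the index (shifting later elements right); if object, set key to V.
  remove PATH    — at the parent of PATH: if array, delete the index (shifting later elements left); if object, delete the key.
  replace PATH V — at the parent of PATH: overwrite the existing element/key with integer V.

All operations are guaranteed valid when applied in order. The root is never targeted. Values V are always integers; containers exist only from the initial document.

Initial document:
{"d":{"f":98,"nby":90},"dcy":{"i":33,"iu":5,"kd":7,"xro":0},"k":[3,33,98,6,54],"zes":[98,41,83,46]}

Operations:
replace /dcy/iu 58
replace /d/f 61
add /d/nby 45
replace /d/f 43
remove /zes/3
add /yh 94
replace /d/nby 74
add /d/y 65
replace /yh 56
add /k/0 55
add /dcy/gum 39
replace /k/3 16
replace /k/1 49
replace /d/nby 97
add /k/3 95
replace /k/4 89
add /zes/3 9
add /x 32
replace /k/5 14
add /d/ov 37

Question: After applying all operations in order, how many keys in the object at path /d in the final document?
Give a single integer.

After op 1 (replace /dcy/iu 58): {"d":{"f":98,"nby":90},"dcy":{"i":33,"iu":58,"kd":7,"xro":0},"k":[3,33,98,6,54],"zes":[98,41,83,46]}
After op 2 (replace /d/f 61): {"d":{"f":61,"nby":90},"dcy":{"i":33,"iu":58,"kd":7,"xro":0},"k":[3,33,98,6,54],"zes":[98,41,83,46]}
After op 3 (add /d/nby 45): {"d":{"f":61,"nby":45},"dcy":{"i":33,"iu":58,"kd":7,"xro":0},"k":[3,33,98,6,54],"zes":[98,41,83,46]}
After op 4 (replace /d/f 43): {"d":{"f":43,"nby":45},"dcy":{"i":33,"iu":58,"kd":7,"xro":0},"k":[3,33,98,6,54],"zes":[98,41,83,46]}
After op 5 (remove /zes/3): {"d":{"f":43,"nby":45},"dcy":{"i":33,"iu":58,"kd":7,"xro":0},"k":[3,33,98,6,54],"zes":[98,41,83]}
After op 6 (add /yh 94): {"d":{"f":43,"nby":45},"dcy":{"i":33,"iu":58,"kd":7,"xro":0},"k":[3,33,98,6,54],"yh":94,"zes":[98,41,83]}
After op 7 (replace /d/nby 74): {"d":{"f":43,"nby":74},"dcy":{"i":33,"iu":58,"kd":7,"xro":0},"k":[3,33,98,6,54],"yh":94,"zes":[98,41,83]}
After op 8 (add /d/y 65): {"d":{"f":43,"nby":74,"y":65},"dcy":{"i":33,"iu":58,"kd":7,"xro":0},"k":[3,33,98,6,54],"yh":94,"zes":[98,41,83]}
After op 9 (replace /yh 56): {"d":{"f":43,"nby":74,"y":65},"dcy":{"i":33,"iu":58,"kd":7,"xro":0},"k":[3,33,98,6,54],"yh":56,"zes":[98,41,83]}
After op 10 (add /k/0 55): {"d":{"f":43,"nby":74,"y":65},"dcy":{"i":33,"iu":58,"kd":7,"xro":0},"k":[55,3,33,98,6,54],"yh":56,"zes":[98,41,83]}
After op 11 (add /dcy/gum 39): {"d":{"f":43,"nby":74,"y":65},"dcy":{"gum":39,"i":33,"iu":58,"kd":7,"xro":0},"k":[55,3,33,98,6,54],"yh":56,"zes":[98,41,83]}
After op 12 (replace /k/3 16): {"d":{"f":43,"nby":74,"y":65},"dcy":{"gum":39,"i":33,"iu":58,"kd":7,"xro":0},"k":[55,3,33,16,6,54],"yh":56,"zes":[98,41,83]}
After op 13 (replace /k/1 49): {"d":{"f":43,"nby":74,"y":65},"dcy":{"gum":39,"i":33,"iu":58,"kd":7,"xro":0},"k":[55,49,33,16,6,54],"yh":56,"zes":[98,41,83]}
After op 14 (replace /d/nby 97): {"d":{"f":43,"nby":97,"y":65},"dcy":{"gum":39,"i":33,"iu":58,"kd":7,"xro":0},"k":[55,49,33,16,6,54],"yh":56,"zes":[98,41,83]}
After op 15 (add /k/3 95): {"d":{"f":43,"nby":97,"y":65},"dcy":{"gum":39,"i":33,"iu":58,"kd":7,"xro":0},"k":[55,49,33,95,16,6,54],"yh":56,"zes":[98,41,83]}
After op 16 (replace /k/4 89): {"d":{"f":43,"nby":97,"y":65},"dcy":{"gum":39,"i":33,"iu":58,"kd":7,"xro":0},"k":[55,49,33,95,89,6,54],"yh":56,"zes":[98,41,83]}
After op 17 (add /zes/3 9): {"d":{"f":43,"nby":97,"y":65},"dcy":{"gum":39,"i":33,"iu":58,"kd":7,"xro":0},"k":[55,49,33,95,89,6,54],"yh":56,"zes":[98,41,83,9]}
After op 18 (add /x 32): {"d":{"f":43,"nby":97,"y":65},"dcy":{"gum":39,"i":33,"iu":58,"kd":7,"xro":0},"k":[55,49,33,95,89,6,54],"x":32,"yh":56,"zes":[98,41,83,9]}
After op 19 (replace /k/5 14): {"d":{"f":43,"nby":97,"y":65},"dcy":{"gum":39,"i":33,"iu":58,"kd":7,"xro":0},"k":[55,49,33,95,89,14,54],"x":32,"yh":56,"zes":[98,41,83,9]}
After op 20 (add /d/ov 37): {"d":{"f":43,"nby":97,"ov":37,"y":65},"dcy":{"gum":39,"i":33,"iu":58,"kd":7,"xro":0},"k":[55,49,33,95,89,14,54],"x":32,"yh":56,"zes":[98,41,83,9]}
Size at path /d: 4

Answer: 4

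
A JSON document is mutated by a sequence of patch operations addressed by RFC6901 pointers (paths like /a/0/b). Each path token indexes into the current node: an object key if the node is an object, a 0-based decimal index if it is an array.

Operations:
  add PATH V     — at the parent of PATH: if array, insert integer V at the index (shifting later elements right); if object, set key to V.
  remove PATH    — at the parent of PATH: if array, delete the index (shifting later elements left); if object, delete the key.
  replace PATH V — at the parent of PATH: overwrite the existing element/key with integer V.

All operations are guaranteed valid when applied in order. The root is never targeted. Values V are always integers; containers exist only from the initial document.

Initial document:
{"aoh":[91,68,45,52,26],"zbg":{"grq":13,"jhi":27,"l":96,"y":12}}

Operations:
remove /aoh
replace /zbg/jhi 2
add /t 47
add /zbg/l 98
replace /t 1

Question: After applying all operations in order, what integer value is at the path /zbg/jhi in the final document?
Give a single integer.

After op 1 (remove /aoh): {"zbg":{"grq":13,"jhi":27,"l":96,"y":12}}
After op 2 (replace /zbg/jhi 2): {"zbg":{"grq":13,"jhi":2,"l":96,"y":12}}
After op 3 (add /t 47): {"t":47,"zbg":{"grq":13,"jhi":2,"l":96,"y":12}}
After op 4 (add /zbg/l 98): {"t":47,"zbg":{"grq":13,"jhi":2,"l":98,"y":12}}
After op 5 (replace /t 1): {"t":1,"zbg":{"grq":13,"jhi":2,"l":98,"y":12}}
Value at /zbg/jhi: 2

Answer: 2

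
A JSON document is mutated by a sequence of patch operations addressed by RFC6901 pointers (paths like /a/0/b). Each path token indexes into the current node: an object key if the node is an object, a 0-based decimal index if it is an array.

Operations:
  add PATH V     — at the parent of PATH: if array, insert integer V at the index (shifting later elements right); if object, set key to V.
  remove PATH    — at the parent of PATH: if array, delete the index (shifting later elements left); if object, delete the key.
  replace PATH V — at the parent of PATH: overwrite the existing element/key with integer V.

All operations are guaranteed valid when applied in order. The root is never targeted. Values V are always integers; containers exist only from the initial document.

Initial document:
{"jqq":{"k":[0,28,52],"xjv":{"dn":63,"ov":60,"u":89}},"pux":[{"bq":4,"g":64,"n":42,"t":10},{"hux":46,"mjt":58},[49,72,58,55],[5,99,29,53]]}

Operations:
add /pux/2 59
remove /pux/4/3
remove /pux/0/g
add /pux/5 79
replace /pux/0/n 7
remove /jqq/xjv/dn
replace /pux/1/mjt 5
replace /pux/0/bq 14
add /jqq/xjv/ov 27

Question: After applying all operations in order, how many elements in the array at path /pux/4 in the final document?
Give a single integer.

Answer: 3

Derivation:
After op 1 (add /pux/2 59): {"jqq":{"k":[0,28,52],"xjv":{"dn":63,"ov":60,"u":89}},"pux":[{"bq":4,"g":64,"n":42,"t":10},{"hux":46,"mjt":58},59,[49,72,58,55],[5,99,29,53]]}
After op 2 (remove /pux/4/3): {"jqq":{"k":[0,28,52],"xjv":{"dn":63,"ov":60,"u":89}},"pux":[{"bq":4,"g":64,"n":42,"t":10},{"hux":46,"mjt":58},59,[49,72,58,55],[5,99,29]]}
After op 3 (remove /pux/0/g): {"jqq":{"k":[0,28,52],"xjv":{"dn":63,"ov":60,"u":89}},"pux":[{"bq":4,"n":42,"t":10},{"hux":46,"mjt":58},59,[49,72,58,55],[5,99,29]]}
After op 4 (add /pux/5 79): {"jqq":{"k":[0,28,52],"xjv":{"dn":63,"ov":60,"u":89}},"pux":[{"bq":4,"n":42,"t":10},{"hux":46,"mjt":58},59,[49,72,58,55],[5,99,29],79]}
After op 5 (replace /pux/0/n 7): {"jqq":{"k":[0,28,52],"xjv":{"dn":63,"ov":60,"u":89}},"pux":[{"bq":4,"n":7,"t":10},{"hux":46,"mjt":58},59,[49,72,58,55],[5,99,29],79]}
After op 6 (remove /jqq/xjv/dn): {"jqq":{"k":[0,28,52],"xjv":{"ov":60,"u":89}},"pux":[{"bq":4,"n":7,"t":10},{"hux":46,"mjt":58},59,[49,72,58,55],[5,99,29],79]}
After op 7 (replace /pux/1/mjt 5): {"jqq":{"k":[0,28,52],"xjv":{"ov":60,"u":89}},"pux":[{"bq":4,"n":7,"t":10},{"hux":46,"mjt":5},59,[49,72,58,55],[5,99,29],79]}
After op 8 (replace /pux/0/bq 14): {"jqq":{"k":[0,28,52],"xjv":{"ov":60,"u":89}},"pux":[{"bq":14,"n":7,"t":10},{"hux":46,"mjt":5},59,[49,72,58,55],[5,99,29],79]}
After op 9 (add /jqq/xjv/ov 27): {"jqq":{"k":[0,28,52],"xjv":{"ov":27,"u":89}},"pux":[{"bq":14,"n":7,"t":10},{"hux":46,"mjt":5},59,[49,72,58,55],[5,99,29],79]}
Size at path /pux/4: 3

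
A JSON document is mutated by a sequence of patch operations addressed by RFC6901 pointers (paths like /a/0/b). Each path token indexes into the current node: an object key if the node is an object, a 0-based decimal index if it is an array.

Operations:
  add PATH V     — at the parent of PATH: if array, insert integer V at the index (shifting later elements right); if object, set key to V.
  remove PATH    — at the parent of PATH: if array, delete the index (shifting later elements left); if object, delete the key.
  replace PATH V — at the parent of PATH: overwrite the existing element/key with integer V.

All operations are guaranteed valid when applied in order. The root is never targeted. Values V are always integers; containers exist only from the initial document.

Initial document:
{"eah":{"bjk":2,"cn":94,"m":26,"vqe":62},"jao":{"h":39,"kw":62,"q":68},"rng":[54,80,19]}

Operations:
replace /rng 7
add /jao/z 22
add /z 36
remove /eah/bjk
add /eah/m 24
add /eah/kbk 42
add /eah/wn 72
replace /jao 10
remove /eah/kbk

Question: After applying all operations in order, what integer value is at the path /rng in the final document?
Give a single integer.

After op 1 (replace /rng 7): {"eah":{"bjk":2,"cn":94,"m":26,"vqe":62},"jao":{"h":39,"kw":62,"q":68},"rng":7}
After op 2 (add /jao/z 22): {"eah":{"bjk":2,"cn":94,"m":26,"vqe":62},"jao":{"h":39,"kw":62,"q":68,"z":22},"rng":7}
After op 3 (add /z 36): {"eah":{"bjk":2,"cn":94,"m":26,"vqe":62},"jao":{"h":39,"kw":62,"q":68,"z":22},"rng":7,"z":36}
After op 4 (remove /eah/bjk): {"eah":{"cn":94,"m":26,"vqe":62},"jao":{"h":39,"kw":62,"q":68,"z":22},"rng":7,"z":36}
After op 5 (add /eah/m 24): {"eah":{"cn":94,"m":24,"vqe":62},"jao":{"h":39,"kw":62,"q":68,"z":22},"rng":7,"z":36}
After op 6 (add /eah/kbk 42): {"eah":{"cn":94,"kbk":42,"m":24,"vqe":62},"jao":{"h":39,"kw":62,"q":68,"z":22},"rng":7,"z":36}
After op 7 (add /eah/wn 72): {"eah":{"cn":94,"kbk":42,"m":24,"vqe":62,"wn":72},"jao":{"h":39,"kw":62,"q":68,"z":22},"rng":7,"z":36}
After op 8 (replace /jao 10): {"eah":{"cn":94,"kbk":42,"m":24,"vqe":62,"wn":72},"jao":10,"rng":7,"z":36}
After op 9 (remove /eah/kbk): {"eah":{"cn":94,"m":24,"vqe":62,"wn":72},"jao":10,"rng":7,"z":36}
Value at /rng: 7

Answer: 7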